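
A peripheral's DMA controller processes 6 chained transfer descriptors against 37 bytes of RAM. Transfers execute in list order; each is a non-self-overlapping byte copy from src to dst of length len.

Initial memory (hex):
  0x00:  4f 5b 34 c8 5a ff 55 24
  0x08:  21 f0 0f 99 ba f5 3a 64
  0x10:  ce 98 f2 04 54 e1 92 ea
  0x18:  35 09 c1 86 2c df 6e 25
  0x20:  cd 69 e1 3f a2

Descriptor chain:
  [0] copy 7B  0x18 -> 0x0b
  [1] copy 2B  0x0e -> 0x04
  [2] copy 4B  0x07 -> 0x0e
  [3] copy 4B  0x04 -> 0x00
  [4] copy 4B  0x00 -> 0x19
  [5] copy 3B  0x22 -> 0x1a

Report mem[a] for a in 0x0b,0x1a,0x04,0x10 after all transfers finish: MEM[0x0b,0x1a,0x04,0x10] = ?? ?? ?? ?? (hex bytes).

  after D0: wrote 7B at 0x0b = 3509c1862cdf6e
  after D1: wrote 2B at 0x04 = 862c
  after D2: wrote 4B at 0x0e = 2421f00f
  after D3: wrote 4B at 0x00 = 862c5524
  after D4: wrote 4B at 0x19 = 862c5524
  after D5: wrote 3B at 0x1a = e13fa2
query mem[0x0b]=0x35, mem[0x1a]=0xe1, mem[0x04]=0x86, mem[0x10]=0xf0

MEM[0x0b,0x1a,0x04,0x10] = 35 e1 86 f0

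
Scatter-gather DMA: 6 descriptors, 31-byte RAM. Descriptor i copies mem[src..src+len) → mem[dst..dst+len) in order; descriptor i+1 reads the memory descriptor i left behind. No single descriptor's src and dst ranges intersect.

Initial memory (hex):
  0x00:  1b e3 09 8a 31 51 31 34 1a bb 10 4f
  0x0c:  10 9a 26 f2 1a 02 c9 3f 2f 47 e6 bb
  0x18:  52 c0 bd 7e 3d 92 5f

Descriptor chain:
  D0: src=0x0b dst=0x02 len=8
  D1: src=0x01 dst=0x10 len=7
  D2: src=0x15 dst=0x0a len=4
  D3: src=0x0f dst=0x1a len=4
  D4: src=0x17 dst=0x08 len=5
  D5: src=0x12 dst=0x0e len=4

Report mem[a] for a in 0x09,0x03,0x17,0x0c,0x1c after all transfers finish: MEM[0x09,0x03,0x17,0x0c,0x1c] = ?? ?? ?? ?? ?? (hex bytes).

[0] 0x0b->0x02 len=8 : 4f 10 9a 26 f2 1a 02 c9
[1] 0x01->0x10 len=7 : e3 4f 10 9a 26 f2 1a
[2] 0x15->0x0a len=4 : f2 1a bb 52
[3] 0x0f->0x1a len=4 : f2 e3 4f 10
[4] 0x17->0x08 len=5 : bb 52 c0 f2 e3
[5] 0x12->0x0e len=4 : 10 9a 26 f2
query mem[0x09]=0x52, mem[0x03]=0x10, mem[0x17]=0xbb, mem[0x0c]=0xe3, mem[0x1c]=0x4f

MEM[0x09,0x03,0x17,0x0c,0x1c] = 52 10 bb e3 4f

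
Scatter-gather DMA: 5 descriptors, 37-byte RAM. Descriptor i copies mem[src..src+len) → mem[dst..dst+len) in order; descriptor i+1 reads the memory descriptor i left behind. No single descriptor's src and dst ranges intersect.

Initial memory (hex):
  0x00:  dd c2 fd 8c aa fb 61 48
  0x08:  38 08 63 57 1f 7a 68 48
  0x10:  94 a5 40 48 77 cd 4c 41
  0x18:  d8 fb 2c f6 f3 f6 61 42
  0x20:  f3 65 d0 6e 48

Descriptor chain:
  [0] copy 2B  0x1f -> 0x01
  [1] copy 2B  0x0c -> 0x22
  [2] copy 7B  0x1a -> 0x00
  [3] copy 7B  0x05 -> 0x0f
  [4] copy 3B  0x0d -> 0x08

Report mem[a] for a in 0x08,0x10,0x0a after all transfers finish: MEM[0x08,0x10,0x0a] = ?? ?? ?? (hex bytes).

[0] 0x1f->0x01 len=2 : 42 f3
[1] 0x0c->0x22 len=2 : 1f 7a
[2] 0x1a->0x00 len=7 : 2c f6 f3 f6 61 42 f3
[3] 0x05->0x0f len=7 : 42 f3 48 38 08 63 57
[4] 0x0d->0x08 len=3 : 7a 68 42
query mem[0x08]=0x7a, mem[0x10]=0xf3, mem[0x0a]=0x42

MEM[0x08,0x10,0x0a] = 7a f3 42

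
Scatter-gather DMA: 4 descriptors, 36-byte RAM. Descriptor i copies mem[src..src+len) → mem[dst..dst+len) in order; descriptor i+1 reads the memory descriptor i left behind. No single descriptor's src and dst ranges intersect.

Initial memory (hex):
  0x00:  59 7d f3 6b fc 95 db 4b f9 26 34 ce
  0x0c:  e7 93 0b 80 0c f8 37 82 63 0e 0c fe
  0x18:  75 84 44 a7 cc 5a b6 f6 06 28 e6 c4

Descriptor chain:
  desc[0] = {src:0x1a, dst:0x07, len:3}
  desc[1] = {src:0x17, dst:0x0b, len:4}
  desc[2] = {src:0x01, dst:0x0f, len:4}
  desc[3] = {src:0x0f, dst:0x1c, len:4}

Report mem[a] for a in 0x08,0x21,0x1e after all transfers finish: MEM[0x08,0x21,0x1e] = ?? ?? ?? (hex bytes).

MEM[0x08,0x21,0x1e] = a7 28 6b

#0 dst[0x07+3] := {0x44,0xa7,0xcc}
#1 dst[0x0b+4] := {0xfe,0x75,0x84,0x44}
#2 dst[0x0f+4] := {0x7d,0xf3,0x6b,0xfc}
#3 dst[0x1c+4] := {0x7d,0xf3,0x6b,0xfc}
query mem[0x08]=0xa7, mem[0x21]=0x28, mem[0x1e]=0x6b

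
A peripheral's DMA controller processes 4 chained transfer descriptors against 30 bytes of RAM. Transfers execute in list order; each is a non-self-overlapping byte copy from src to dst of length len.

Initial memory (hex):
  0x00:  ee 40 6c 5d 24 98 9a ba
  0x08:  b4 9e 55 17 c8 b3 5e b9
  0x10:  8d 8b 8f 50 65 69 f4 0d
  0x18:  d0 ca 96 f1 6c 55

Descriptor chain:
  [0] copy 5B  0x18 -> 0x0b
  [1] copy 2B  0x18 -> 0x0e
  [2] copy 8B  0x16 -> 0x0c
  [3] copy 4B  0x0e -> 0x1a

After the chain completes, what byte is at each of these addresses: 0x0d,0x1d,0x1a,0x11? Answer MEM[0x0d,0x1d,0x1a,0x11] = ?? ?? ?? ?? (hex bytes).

#0 dst[0x0b+5] := {0xd0,0xca,0x96,0xf1,0x6c}
#1 dst[0x0e+2] := {0xd0,0xca}
#2 dst[0x0c+8] := {0xf4,0x0d,0xd0,0xca,0x96,0xf1,0x6c,0x55}
#3 dst[0x1a+4] := {0xd0,0xca,0x96,0xf1}
query mem[0x0d]=0x0d, mem[0x1d]=0xf1, mem[0x1a]=0xd0, mem[0x11]=0xf1

MEM[0x0d,0x1d,0x1a,0x11] = 0d f1 d0 f1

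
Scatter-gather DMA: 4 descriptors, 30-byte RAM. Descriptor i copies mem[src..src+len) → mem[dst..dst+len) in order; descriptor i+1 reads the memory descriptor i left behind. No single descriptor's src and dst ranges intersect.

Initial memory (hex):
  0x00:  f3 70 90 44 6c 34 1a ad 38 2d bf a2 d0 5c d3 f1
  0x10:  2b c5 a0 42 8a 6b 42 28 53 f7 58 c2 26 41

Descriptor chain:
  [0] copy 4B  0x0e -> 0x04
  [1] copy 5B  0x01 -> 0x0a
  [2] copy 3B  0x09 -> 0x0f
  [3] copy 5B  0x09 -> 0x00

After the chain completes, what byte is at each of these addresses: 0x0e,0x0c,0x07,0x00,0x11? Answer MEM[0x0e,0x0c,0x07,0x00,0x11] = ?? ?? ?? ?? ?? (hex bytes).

MEM[0x0e,0x0c,0x07,0x00,0x11] = f1 44 c5 2d 90

D0: mem[0x04..0x07] <- [d3 f1 2b c5]
D1: mem[0x0a..0x0e] <- [70 90 44 d3 f1]
D2: mem[0x0f..0x11] <- [2d 70 90]
D3: mem[0x00..0x04] <- [2d 70 90 44 d3]
query mem[0x0e]=0xf1, mem[0x0c]=0x44, mem[0x07]=0xc5, mem[0x00]=0x2d, mem[0x11]=0x90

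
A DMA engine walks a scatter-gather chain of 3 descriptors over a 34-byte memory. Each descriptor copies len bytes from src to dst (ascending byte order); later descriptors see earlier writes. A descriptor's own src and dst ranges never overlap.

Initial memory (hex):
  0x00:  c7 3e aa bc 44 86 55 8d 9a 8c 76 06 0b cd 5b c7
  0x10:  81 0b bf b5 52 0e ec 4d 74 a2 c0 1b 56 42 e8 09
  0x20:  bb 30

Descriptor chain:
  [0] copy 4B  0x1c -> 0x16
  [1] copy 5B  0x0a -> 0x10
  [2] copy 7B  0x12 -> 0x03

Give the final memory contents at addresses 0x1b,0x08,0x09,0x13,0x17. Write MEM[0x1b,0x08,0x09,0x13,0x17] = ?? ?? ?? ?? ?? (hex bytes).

#0 dst[0x16+4] := {0x56,0x42,0xe8,0x09}
#1 dst[0x10+5] := {0x76,0x06,0x0b,0xcd,0x5b}
#2 dst[0x03+7] := {0x0b,0xcd,0x5b,0x0e,0x56,0x42,0xe8}
query mem[0x1b]=0x1b, mem[0x08]=0x42, mem[0x09]=0xe8, mem[0x13]=0xcd, mem[0x17]=0x42

MEM[0x1b,0x08,0x09,0x13,0x17] = 1b 42 e8 cd 42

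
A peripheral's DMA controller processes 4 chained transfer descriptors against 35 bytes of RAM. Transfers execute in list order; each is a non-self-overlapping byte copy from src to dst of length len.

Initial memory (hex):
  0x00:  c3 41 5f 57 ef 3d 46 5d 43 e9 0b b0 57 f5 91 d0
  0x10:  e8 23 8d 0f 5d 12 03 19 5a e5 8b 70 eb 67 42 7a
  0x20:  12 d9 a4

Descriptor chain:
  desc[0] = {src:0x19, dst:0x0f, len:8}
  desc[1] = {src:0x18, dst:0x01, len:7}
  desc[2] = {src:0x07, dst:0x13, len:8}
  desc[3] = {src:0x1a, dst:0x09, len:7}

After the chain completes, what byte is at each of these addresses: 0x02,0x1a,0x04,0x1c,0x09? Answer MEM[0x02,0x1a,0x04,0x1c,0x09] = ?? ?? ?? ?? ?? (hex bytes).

MEM[0x02,0x1a,0x04,0x1c,0x09] = e5 91 70 eb 91

D0: mem[0x0f..0x16] <- [e5 8b 70 eb 67 42 7a 12]
D1: mem[0x01..0x07] <- [5a e5 8b 70 eb 67 42]
D2: mem[0x13..0x1a] <- [42 43 e9 0b b0 57 f5 91]
D3: mem[0x09..0x0f] <- [91 70 eb 67 42 7a 12]
query mem[0x02]=0xe5, mem[0x1a]=0x91, mem[0x04]=0x70, mem[0x1c]=0xeb, mem[0x09]=0x91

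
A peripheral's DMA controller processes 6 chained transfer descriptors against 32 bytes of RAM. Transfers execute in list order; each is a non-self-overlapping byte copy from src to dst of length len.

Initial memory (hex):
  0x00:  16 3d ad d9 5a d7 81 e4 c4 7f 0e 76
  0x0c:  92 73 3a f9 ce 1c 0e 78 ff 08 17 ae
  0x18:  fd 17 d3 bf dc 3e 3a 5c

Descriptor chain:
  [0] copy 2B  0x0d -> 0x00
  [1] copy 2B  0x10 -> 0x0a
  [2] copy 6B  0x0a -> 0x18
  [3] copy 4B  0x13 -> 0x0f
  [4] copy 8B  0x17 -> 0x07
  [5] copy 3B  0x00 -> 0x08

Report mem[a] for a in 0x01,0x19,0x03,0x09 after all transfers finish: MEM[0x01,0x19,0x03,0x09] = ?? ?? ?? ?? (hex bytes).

MEM[0x01,0x19,0x03,0x09] = 3a 1c d9 3a

#0 dst[0x00+2] := {0x73,0x3a}
#1 dst[0x0a+2] := {0xce,0x1c}
#2 dst[0x18+6] := {0xce,0x1c,0x92,0x73,0x3a,0xf9}
#3 dst[0x0f+4] := {0x78,0xff,0x08,0x17}
#4 dst[0x07+8] := {0xae,0xce,0x1c,0x92,0x73,0x3a,0xf9,0x3a}
#5 dst[0x08+3] := {0x73,0x3a,0xad}
query mem[0x01]=0x3a, mem[0x19]=0x1c, mem[0x03]=0xd9, mem[0x09]=0x3a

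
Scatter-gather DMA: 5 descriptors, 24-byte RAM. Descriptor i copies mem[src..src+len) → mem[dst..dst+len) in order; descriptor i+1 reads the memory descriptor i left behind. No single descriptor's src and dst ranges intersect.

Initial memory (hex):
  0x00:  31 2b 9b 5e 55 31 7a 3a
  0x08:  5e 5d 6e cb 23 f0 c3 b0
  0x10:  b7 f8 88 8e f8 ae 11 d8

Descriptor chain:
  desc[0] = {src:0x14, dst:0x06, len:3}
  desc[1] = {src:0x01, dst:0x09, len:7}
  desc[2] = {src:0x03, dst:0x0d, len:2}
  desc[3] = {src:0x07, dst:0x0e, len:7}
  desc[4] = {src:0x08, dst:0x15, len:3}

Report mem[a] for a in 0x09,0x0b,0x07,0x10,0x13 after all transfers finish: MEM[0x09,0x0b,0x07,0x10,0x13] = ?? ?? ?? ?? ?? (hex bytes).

MEM[0x09,0x0b,0x07,0x10,0x13] = 2b 5e ae 2b 55

#0 dst[0x06+3] := {0xf8,0xae,0x11}
#1 dst[0x09+7] := {0x2b,0x9b,0x5e,0x55,0x31,0xf8,0xae}
#2 dst[0x0d+2] := {0x5e,0x55}
#3 dst[0x0e+7] := {0xae,0x11,0x2b,0x9b,0x5e,0x55,0x5e}
#4 dst[0x15+3] := {0x11,0x2b,0x9b}
query mem[0x09]=0x2b, mem[0x0b]=0x5e, mem[0x07]=0xae, mem[0x10]=0x2b, mem[0x13]=0x55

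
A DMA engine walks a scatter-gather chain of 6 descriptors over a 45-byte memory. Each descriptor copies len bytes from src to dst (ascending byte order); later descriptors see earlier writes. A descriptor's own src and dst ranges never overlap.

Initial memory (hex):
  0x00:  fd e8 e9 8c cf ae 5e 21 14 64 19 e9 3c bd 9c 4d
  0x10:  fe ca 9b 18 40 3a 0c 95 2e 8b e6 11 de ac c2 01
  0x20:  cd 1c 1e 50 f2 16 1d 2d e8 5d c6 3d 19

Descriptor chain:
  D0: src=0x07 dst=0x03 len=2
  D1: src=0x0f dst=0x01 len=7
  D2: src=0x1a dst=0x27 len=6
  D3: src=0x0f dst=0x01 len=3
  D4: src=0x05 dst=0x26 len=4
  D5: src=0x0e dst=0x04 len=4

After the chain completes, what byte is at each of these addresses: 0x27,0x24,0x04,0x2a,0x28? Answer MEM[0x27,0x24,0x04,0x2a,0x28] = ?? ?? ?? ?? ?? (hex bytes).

MEM[0x27,0x24,0x04,0x2a,0x28] = 40 f2 9c ac 3a

[0] 0x07->0x03 len=2 : 21 14
[1] 0x0f->0x01 len=7 : 4d fe ca 9b 18 40 3a
[2] 0x1a->0x27 len=6 : e6 11 de ac c2 01
[3] 0x0f->0x01 len=3 : 4d fe ca
[4] 0x05->0x26 len=4 : 18 40 3a 14
[5] 0x0e->0x04 len=4 : 9c 4d fe ca
query mem[0x27]=0x40, mem[0x24]=0xf2, mem[0x04]=0x9c, mem[0x2a]=0xac, mem[0x28]=0x3a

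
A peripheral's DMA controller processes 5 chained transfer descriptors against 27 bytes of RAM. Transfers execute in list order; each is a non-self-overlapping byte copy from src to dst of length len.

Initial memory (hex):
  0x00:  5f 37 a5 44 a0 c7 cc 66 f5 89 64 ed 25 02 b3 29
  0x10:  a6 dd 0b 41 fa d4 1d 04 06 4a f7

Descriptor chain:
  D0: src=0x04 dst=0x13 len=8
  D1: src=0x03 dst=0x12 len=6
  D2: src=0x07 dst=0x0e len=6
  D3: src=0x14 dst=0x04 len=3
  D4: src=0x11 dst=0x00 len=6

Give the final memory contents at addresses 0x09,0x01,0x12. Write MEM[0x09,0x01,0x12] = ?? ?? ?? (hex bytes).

MEM[0x09,0x01,0x12] = 89 ed ed

  after D0: wrote 8B at 0x13 = a0c7cc66f58964ed
  after D1: wrote 6B at 0x12 = 44a0c7cc66f5
  after D2: wrote 6B at 0x0e = 66f58964ed25
  after D3: wrote 3B at 0x04 = c7cc66
  after D4: wrote 6B at 0x00 = 64ed25c7cc66
query mem[0x09]=0x89, mem[0x01]=0xed, mem[0x12]=0xed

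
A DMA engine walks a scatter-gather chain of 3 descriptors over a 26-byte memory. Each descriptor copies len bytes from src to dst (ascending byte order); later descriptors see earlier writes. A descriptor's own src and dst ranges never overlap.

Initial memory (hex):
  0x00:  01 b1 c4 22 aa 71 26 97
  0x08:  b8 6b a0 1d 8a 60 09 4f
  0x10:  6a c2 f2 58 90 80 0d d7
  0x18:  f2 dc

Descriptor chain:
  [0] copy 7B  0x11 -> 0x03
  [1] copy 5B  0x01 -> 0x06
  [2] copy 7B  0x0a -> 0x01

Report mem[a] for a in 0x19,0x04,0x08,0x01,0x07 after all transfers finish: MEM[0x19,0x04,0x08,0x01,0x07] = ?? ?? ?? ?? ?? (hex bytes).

#0 dst[0x03+7] := {0xc2,0xf2,0x58,0x90,0x80,0x0d,0xd7}
#1 dst[0x06+5] := {0xb1,0xc4,0xc2,0xf2,0x58}
#2 dst[0x01+7] := {0x58,0x1d,0x8a,0x60,0x09,0x4f,0x6a}
query mem[0x19]=0xdc, mem[0x04]=0x60, mem[0x08]=0xc2, mem[0x01]=0x58, mem[0x07]=0x6a

MEM[0x19,0x04,0x08,0x01,0x07] = dc 60 c2 58 6a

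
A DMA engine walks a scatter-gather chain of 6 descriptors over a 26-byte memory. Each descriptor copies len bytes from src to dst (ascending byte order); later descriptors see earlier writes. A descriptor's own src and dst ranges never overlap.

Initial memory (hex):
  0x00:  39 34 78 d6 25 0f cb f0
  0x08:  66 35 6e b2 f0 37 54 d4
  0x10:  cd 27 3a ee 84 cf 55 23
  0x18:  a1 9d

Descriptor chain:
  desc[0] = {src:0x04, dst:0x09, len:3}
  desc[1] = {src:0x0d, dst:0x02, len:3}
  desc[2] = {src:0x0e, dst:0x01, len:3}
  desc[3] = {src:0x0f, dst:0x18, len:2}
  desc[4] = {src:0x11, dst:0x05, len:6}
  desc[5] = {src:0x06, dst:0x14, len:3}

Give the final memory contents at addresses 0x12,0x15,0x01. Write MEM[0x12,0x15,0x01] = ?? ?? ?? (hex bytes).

D0: mem[0x09..0x0b] <- [25 0f cb]
D1: mem[0x02..0x04] <- [37 54 d4]
D2: mem[0x01..0x03] <- [54 d4 cd]
D3: mem[0x18..0x19] <- [d4 cd]
D4: mem[0x05..0x0a] <- [27 3a ee 84 cf 55]
D5: mem[0x14..0x16] <- [3a ee 84]
query mem[0x12]=0x3a, mem[0x15]=0xee, mem[0x01]=0x54

MEM[0x12,0x15,0x01] = 3a ee 54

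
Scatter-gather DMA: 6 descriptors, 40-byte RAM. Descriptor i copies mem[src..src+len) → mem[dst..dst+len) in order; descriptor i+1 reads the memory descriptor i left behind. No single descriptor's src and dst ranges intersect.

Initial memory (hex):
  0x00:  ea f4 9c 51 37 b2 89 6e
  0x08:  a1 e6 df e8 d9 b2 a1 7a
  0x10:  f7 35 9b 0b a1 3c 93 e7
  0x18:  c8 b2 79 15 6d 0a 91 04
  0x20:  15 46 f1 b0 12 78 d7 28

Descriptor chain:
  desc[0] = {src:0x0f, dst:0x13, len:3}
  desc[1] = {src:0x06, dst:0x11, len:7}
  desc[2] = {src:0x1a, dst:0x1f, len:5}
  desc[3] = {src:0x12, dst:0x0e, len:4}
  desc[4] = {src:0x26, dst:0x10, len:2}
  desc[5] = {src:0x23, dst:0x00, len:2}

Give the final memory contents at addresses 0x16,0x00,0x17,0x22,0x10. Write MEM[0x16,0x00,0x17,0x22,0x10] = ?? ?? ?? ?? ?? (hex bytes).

MEM[0x16,0x00,0x17,0x22,0x10] = e8 91 d9 0a d7

#0 dst[0x13+3] := {0x7a,0xf7,0x35}
#1 dst[0x11+7] := {0x89,0x6e,0xa1,0xe6,0xdf,0xe8,0xd9}
#2 dst[0x1f+5] := {0x79,0x15,0x6d,0x0a,0x91}
#3 dst[0x0e+4] := {0x6e,0xa1,0xe6,0xdf}
#4 dst[0x10+2] := {0xd7,0x28}
#5 dst[0x00+2] := {0x91,0x12}
query mem[0x16]=0xe8, mem[0x00]=0x91, mem[0x17]=0xd9, mem[0x22]=0x0a, mem[0x10]=0xd7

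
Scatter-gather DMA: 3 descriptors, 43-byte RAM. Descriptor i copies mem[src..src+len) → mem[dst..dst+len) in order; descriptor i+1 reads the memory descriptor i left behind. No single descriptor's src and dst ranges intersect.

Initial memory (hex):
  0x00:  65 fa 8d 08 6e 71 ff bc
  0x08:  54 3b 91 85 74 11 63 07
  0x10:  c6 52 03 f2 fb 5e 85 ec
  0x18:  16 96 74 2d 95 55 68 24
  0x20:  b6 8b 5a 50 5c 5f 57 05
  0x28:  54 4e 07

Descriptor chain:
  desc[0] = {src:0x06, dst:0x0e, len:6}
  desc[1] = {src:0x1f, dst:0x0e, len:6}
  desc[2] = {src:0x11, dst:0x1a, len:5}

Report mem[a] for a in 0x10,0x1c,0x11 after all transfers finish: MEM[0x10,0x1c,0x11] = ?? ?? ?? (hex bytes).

MEM[0x10,0x1c,0x11] = 8b 5c 5a

#0 dst[0x0e+6] := {0xff,0xbc,0x54,0x3b,0x91,0x85}
#1 dst[0x0e+6] := {0x24,0xb6,0x8b,0x5a,0x50,0x5c}
#2 dst[0x1a+5] := {0x5a,0x50,0x5c,0xfb,0x5e}
query mem[0x10]=0x8b, mem[0x1c]=0x5c, mem[0x11]=0x5a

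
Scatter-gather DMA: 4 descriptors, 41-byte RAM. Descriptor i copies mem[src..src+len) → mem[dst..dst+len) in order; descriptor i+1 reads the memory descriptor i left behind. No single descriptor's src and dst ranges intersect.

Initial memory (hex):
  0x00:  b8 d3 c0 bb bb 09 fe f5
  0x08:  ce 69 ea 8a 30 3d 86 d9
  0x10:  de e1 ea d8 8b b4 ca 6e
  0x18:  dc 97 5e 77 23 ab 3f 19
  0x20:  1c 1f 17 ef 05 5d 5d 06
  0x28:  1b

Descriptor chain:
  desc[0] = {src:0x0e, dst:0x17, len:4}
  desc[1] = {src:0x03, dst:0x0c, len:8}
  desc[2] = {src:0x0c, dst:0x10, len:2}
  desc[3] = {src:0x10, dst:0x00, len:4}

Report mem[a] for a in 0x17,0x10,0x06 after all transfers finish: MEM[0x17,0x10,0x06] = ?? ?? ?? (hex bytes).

#0 dst[0x17+4] := {0x86,0xd9,0xde,0xe1}
#1 dst[0x0c+8] := {0xbb,0xbb,0x09,0xfe,0xf5,0xce,0x69,0xea}
#2 dst[0x10+2] := {0xbb,0xbb}
#3 dst[0x00+4] := {0xbb,0xbb,0x69,0xea}
query mem[0x17]=0x86, mem[0x10]=0xbb, mem[0x06]=0xfe

MEM[0x17,0x10,0x06] = 86 bb fe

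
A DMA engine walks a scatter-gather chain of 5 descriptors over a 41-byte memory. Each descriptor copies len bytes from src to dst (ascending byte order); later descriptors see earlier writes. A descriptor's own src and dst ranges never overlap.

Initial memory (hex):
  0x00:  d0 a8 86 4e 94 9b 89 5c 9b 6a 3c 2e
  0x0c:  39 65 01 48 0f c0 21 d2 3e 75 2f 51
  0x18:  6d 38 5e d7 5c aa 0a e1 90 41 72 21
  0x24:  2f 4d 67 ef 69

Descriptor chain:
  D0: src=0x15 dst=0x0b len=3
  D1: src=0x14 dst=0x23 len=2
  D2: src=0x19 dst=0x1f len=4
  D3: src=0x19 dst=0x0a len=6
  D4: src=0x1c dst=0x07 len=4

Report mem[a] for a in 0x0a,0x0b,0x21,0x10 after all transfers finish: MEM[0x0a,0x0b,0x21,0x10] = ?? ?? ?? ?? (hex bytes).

D0: mem[0x0b..0x0d] <- [75 2f 51]
D1: mem[0x23..0x24] <- [3e 75]
D2: mem[0x1f..0x22] <- [38 5e d7 5c]
D3: mem[0x0a..0x0f] <- [38 5e d7 5c aa 0a]
D4: mem[0x07..0x0a] <- [5c aa 0a 38]
query mem[0x0a]=0x38, mem[0x0b]=0x5e, mem[0x21]=0xd7, mem[0x10]=0x0f

MEM[0x0a,0x0b,0x21,0x10] = 38 5e d7 0f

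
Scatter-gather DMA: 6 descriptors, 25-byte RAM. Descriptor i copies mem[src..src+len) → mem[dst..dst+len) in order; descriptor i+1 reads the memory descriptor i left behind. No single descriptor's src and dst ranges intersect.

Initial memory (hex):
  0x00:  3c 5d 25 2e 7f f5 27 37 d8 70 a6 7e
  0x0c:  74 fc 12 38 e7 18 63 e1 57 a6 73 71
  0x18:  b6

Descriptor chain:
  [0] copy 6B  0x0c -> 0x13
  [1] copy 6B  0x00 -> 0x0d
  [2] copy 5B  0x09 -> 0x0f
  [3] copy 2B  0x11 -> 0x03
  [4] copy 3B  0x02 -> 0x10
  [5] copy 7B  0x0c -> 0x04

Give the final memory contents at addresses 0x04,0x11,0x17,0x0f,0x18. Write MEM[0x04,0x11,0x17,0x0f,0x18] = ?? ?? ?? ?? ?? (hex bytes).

[0] 0x0c->0x13 len=6 : 74 fc 12 38 e7 18
[1] 0x00->0x0d len=6 : 3c 5d 25 2e 7f f5
[2] 0x09->0x0f len=5 : 70 a6 7e 74 3c
[3] 0x11->0x03 len=2 : 7e 74
[4] 0x02->0x10 len=3 : 25 7e 74
[5] 0x0c->0x04 len=7 : 74 3c 5d 70 25 7e 74
query mem[0x04]=0x74, mem[0x11]=0x7e, mem[0x17]=0xe7, mem[0x0f]=0x70, mem[0x18]=0x18

MEM[0x04,0x11,0x17,0x0f,0x18] = 74 7e e7 70 18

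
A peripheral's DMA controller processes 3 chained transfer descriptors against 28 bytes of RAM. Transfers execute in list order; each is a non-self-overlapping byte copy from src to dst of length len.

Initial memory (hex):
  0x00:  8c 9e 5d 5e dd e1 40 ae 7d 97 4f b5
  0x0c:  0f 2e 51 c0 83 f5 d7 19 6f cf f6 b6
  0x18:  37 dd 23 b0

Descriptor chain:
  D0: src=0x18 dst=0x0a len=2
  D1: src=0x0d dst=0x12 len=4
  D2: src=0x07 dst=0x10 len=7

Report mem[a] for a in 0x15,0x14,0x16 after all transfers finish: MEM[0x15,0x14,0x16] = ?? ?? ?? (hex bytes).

D0: mem[0x0a..0x0b] <- [37 dd]
D1: mem[0x12..0x15] <- [2e 51 c0 83]
D2: mem[0x10..0x16] <- [ae 7d 97 37 dd 0f 2e]
query mem[0x15]=0x0f, mem[0x14]=0xdd, mem[0x16]=0x2e

MEM[0x15,0x14,0x16] = 0f dd 2e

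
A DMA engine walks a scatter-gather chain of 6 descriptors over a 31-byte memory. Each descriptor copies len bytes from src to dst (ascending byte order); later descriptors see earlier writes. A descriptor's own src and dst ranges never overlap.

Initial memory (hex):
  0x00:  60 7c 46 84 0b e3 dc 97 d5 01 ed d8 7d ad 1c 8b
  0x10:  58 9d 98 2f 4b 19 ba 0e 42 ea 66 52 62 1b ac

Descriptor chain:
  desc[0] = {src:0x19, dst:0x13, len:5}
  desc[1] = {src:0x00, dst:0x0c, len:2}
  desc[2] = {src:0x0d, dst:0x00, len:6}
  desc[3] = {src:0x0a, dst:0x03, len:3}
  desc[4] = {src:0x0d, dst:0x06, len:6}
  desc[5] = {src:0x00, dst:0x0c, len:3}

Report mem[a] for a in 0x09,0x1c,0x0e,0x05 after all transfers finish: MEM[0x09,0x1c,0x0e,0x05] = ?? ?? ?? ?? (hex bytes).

D0: mem[0x13..0x17] <- [ea 66 52 62 1b]
D1: mem[0x0c..0x0d] <- [60 7c]
D2: mem[0x00..0x05] <- [7c 1c 8b 58 9d 98]
D3: mem[0x03..0x05] <- [ed d8 60]
D4: mem[0x06..0x0b] <- [7c 1c 8b 58 9d 98]
D5: mem[0x0c..0x0e] <- [7c 1c 8b]
query mem[0x09]=0x58, mem[0x1c]=0x62, mem[0x0e]=0x8b, mem[0x05]=0x60

MEM[0x09,0x1c,0x0e,0x05] = 58 62 8b 60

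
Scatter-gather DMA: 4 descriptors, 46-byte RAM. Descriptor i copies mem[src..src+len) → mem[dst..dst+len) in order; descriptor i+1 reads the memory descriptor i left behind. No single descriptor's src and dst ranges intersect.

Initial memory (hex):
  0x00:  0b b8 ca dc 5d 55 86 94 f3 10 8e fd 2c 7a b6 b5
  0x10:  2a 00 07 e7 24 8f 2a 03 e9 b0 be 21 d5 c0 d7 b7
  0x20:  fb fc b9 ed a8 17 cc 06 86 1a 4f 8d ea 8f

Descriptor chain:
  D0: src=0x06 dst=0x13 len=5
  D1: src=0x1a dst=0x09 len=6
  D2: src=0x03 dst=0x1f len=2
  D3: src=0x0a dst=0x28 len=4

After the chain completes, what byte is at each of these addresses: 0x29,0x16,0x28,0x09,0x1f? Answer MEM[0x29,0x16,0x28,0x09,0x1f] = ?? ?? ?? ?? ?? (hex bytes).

#0 dst[0x13+5] := {0x86,0x94,0xf3,0x10,0x8e}
#1 dst[0x09+6] := {0xbe,0x21,0xd5,0xc0,0xd7,0xb7}
#2 dst[0x1f+2] := {0xdc,0x5d}
#3 dst[0x28+4] := {0x21,0xd5,0xc0,0xd7}
query mem[0x29]=0xd5, mem[0x16]=0x10, mem[0x28]=0x21, mem[0x09]=0xbe, mem[0x1f]=0xdc

MEM[0x29,0x16,0x28,0x09,0x1f] = d5 10 21 be dc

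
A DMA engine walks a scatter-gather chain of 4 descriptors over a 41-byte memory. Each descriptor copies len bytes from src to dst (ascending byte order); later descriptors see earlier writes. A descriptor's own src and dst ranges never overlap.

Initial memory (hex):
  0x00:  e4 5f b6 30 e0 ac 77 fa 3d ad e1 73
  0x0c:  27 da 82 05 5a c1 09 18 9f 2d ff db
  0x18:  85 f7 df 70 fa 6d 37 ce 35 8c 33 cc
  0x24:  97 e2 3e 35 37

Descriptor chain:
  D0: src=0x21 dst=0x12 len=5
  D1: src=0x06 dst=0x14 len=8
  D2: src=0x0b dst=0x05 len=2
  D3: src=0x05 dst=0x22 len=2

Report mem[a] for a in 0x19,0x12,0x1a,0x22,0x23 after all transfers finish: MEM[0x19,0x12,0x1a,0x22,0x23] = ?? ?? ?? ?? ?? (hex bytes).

MEM[0x19,0x12,0x1a,0x22,0x23] = 73 8c 27 73 27

#0 dst[0x12+5] := {0x8c,0x33,0xcc,0x97,0xe2}
#1 dst[0x14+8] := {0x77,0xfa,0x3d,0xad,0xe1,0x73,0x27,0xda}
#2 dst[0x05+2] := {0x73,0x27}
#3 dst[0x22+2] := {0x73,0x27}
query mem[0x19]=0x73, mem[0x12]=0x8c, mem[0x1a]=0x27, mem[0x22]=0x73, mem[0x23]=0x27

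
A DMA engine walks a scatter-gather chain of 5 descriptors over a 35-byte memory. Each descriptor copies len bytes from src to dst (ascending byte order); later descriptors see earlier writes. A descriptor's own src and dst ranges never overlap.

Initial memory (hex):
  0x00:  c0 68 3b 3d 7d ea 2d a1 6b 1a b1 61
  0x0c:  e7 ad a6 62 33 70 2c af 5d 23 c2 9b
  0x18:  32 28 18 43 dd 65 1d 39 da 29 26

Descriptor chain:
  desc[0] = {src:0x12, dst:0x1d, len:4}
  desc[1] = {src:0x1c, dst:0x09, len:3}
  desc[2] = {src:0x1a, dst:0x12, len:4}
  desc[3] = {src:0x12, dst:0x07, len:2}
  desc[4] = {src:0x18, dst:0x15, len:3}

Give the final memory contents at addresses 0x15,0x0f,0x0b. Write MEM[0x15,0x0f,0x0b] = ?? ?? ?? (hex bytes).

MEM[0x15,0x0f,0x0b] = 32 62 af

#0 dst[0x1d+4] := {0x2c,0xaf,0x5d,0x23}
#1 dst[0x09+3] := {0xdd,0x2c,0xaf}
#2 dst[0x12+4] := {0x18,0x43,0xdd,0x2c}
#3 dst[0x07+2] := {0x18,0x43}
#4 dst[0x15+3] := {0x32,0x28,0x18}
query mem[0x15]=0x32, mem[0x0f]=0x62, mem[0x0b]=0xaf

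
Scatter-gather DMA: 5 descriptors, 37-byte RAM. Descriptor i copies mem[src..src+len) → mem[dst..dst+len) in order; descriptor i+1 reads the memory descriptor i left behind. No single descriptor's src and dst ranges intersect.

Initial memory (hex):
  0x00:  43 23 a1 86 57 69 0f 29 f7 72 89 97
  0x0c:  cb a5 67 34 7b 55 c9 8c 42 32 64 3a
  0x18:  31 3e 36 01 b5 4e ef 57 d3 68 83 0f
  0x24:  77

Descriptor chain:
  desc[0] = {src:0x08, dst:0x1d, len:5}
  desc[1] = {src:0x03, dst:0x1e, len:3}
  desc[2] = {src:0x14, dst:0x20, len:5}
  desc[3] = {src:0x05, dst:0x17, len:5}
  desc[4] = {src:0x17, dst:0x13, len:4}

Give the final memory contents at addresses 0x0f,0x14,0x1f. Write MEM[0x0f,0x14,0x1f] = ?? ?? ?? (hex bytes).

MEM[0x0f,0x14,0x1f] = 34 0f 57

#0 dst[0x1d+5] := {0xf7,0x72,0x89,0x97,0xcb}
#1 dst[0x1e+3] := {0x86,0x57,0x69}
#2 dst[0x20+5] := {0x42,0x32,0x64,0x3a,0x31}
#3 dst[0x17+5] := {0x69,0x0f,0x29,0xf7,0x72}
#4 dst[0x13+4] := {0x69,0x0f,0x29,0xf7}
query mem[0x0f]=0x34, mem[0x14]=0x0f, mem[0x1f]=0x57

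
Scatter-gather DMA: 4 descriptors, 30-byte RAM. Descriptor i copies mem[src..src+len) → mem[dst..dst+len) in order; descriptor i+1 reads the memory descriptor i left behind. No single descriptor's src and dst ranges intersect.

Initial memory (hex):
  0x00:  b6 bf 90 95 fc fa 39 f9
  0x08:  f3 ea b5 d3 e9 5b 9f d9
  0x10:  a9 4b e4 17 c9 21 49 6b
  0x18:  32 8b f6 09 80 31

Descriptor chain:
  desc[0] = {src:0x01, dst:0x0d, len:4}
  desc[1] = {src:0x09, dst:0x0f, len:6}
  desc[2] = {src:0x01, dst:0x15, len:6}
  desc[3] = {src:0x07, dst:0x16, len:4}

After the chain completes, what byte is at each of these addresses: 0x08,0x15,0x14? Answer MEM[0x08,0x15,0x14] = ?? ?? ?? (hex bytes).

MEM[0x08,0x15,0x14] = f3 bf 90

  after D0: wrote 4B at 0x0d = bf9095fc
  after D1: wrote 6B at 0x0f = eab5d3e9bf90
  after D2: wrote 6B at 0x15 = bf9095fcfa39
  after D3: wrote 4B at 0x16 = f9f3eab5
query mem[0x08]=0xf3, mem[0x15]=0xbf, mem[0x14]=0x90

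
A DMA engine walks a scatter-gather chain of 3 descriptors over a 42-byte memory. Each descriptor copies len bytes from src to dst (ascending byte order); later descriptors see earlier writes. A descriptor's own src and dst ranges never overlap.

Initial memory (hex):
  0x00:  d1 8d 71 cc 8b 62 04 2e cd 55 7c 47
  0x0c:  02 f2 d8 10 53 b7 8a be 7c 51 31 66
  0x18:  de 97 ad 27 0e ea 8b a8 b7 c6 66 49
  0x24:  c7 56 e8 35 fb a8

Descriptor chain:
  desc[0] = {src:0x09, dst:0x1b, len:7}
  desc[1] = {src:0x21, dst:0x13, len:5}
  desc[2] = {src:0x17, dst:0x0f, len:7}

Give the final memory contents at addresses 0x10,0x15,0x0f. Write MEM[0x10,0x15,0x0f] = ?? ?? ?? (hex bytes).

[0] 0x09->0x1b len=7 : 55 7c 47 02 f2 d8 10
[1] 0x21->0x13 len=5 : 10 66 49 c7 56
[2] 0x17->0x0f len=7 : 56 de 97 ad 55 7c 47
query mem[0x10]=0xde, mem[0x15]=0x47, mem[0x0f]=0x56

MEM[0x10,0x15,0x0f] = de 47 56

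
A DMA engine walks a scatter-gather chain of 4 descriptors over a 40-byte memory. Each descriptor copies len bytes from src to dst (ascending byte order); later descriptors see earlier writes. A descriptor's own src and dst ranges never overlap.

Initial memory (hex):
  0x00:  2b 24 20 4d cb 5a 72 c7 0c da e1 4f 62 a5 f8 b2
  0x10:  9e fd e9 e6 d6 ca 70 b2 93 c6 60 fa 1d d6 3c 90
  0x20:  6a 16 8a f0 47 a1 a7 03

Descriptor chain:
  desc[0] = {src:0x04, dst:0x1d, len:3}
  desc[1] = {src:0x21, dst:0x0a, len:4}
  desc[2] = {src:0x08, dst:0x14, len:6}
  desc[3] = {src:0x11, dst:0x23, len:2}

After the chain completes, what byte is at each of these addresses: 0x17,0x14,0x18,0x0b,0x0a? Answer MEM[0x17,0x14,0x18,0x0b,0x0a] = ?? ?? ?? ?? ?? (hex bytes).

MEM[0x17,0x14,0x18,0x0b,0x0a] = 8a 0c f0 8a 16

D0: mem[0x1d..0x1f] <- [cb 5a 72]
D1: mem[0x0a..0x0d] <- [16 8a f0 47]
D2: mem[0x14..0x19] <- [0c da 16 8a f0 47]
D3: mem[0x23..0x24] <- [fd e9]
query mem[0x17]=0x8a, mem[0x14]=0x0c, mem[0x18]=0xf0, mem[0x0b]=0x8a, mem[0x0a]=0x16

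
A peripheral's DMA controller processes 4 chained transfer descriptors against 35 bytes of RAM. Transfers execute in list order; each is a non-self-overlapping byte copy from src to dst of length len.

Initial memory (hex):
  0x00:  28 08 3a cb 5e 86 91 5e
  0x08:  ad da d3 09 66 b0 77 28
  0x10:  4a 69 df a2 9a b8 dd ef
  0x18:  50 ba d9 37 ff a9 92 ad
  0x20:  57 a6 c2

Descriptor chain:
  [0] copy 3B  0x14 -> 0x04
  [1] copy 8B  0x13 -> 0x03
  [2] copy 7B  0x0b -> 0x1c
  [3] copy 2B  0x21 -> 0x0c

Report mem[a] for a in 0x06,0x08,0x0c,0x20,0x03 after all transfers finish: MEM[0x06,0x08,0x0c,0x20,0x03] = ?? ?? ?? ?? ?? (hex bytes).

#0 dst[0x04+3] := {0x9a,0xb8,0xdd}
#1 dst[0x03+8] := {0xa2,0x9a,0xb8,0xdd,0xef,0x50,0xba,0xd9}
#2 dst[0x1c+7] := {0x09,0x66,0xb0,0x77,0x28,0x4a,0x69}
#3 dst[0x0c+2] := {0x4a,0x69}
query mem[0x06]=0xdd, mem[0x08]=0x50, mem[0x0c]=0x4a, mem[0x20]=0x28, mem[0x03]=0xa2

MEM[0x06,0x08,0x0c,0x20,0x03] = dd 50 4a 28 a2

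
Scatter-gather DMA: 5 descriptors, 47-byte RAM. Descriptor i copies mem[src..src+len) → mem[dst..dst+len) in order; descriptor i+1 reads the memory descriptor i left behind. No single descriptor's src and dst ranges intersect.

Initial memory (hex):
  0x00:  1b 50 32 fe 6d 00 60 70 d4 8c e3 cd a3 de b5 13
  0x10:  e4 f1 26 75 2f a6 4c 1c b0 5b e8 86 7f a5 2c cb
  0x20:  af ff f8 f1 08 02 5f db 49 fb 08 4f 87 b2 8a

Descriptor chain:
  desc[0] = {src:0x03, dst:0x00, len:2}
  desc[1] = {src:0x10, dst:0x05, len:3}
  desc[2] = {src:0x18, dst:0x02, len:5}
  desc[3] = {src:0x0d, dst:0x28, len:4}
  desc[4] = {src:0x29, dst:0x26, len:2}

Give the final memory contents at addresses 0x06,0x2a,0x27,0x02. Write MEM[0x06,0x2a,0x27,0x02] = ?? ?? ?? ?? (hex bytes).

  after D0: wrote 2B at 0x00 = fe6d
  after D1: wrote 3B at 0x05 = e4f126
  after D2: wrote 5B at 0x02 = b05be8867f
  after D3: wrote 4B at 0x28 = deb513e4
  after D4: wrote 2B at 0x26 = b513
query mem[0x06]=0x7f, mem[0x2a]=0x13, mem[0x27]=0x13, mem[0x02]=0xb0

MEM[0x06,0x2a,0x27,0x02] = 7f 13 13 b0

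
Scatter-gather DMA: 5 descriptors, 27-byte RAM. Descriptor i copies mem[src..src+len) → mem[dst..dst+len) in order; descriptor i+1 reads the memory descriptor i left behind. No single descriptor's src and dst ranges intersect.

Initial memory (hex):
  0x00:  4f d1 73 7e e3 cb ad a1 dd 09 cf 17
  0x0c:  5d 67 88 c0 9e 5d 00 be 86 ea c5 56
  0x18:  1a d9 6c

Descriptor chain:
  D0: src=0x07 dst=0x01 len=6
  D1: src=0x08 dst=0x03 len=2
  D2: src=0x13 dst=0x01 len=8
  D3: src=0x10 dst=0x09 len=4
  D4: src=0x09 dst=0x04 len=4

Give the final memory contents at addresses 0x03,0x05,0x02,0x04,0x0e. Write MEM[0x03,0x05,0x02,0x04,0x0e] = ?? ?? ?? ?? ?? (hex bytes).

MEM[0x03,0x05,0x02,0x04,0x0e] = ea 5d 86 9e 88

[0] 0x07->0x01 len=6 : a1 dd 09 cf 17 5d
[1] 0x08->0x03 len=2 : dd 09
[2] 0x13->0x01 len=8 : be 86 ea c5 56 1a d9 6c
[3] 0x10->0x09 len=4 : 9e 5d 00 be
[4] 0x09->0x04 len=4 : 9e 5d 00 be
query mem[0x03]=0xea, mem[0x05]=0x5d, mem[0x02]=0x86, mem[0x04]=0x9e, mem[0x0e]=0x88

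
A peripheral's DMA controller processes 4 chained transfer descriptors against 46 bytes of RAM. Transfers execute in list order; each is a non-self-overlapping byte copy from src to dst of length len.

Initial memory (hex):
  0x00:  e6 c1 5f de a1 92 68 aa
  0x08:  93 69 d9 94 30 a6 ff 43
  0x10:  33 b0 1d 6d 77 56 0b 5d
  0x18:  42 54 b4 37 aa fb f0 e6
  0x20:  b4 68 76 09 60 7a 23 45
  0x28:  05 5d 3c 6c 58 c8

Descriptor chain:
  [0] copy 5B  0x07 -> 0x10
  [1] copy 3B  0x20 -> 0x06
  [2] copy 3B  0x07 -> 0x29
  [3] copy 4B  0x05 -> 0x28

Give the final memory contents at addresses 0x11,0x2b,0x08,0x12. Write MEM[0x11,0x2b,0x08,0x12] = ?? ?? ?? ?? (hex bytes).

[0] 0x07->0x10 len=5 : aa 93 69 d9 94
[1] 0x20->0x06 len=3 : b4 68 76
[2] 0x07->0x29 len=3 : 68 76 69
[3] 0x05->0x28 len=4 : 92 b4 68 76
query mem[0x11]=0x93, mem[0x2b]=0x76, mem[0x08]=0x76, mem[0x12]=0x69

MEM[0x11,0x2b,0x08,0x12] = 93 76 76 69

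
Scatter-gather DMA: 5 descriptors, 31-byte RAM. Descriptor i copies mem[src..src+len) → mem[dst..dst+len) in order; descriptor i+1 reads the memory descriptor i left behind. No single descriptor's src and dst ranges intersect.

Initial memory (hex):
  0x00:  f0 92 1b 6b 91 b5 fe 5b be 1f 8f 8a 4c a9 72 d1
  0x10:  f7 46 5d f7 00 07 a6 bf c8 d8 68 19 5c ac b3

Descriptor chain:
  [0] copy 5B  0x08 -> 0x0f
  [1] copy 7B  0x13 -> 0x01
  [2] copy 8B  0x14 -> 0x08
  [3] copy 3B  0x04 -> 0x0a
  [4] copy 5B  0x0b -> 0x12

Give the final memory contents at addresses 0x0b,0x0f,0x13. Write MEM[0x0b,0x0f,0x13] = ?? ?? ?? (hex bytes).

D0: mem[0x0f..0x13] <- [be 1f 8f 8a 4c]
D1: mem[0x01..0x07] <- [4c 00 07 a6 bf c8 d8]
D2: mem[0x08..0x0f] <- [00 07 a6 bf c8 d8 68 19]
D3: mem[0x0a..0x0c] <- [a6 bf c8]
D4: mem[0x12..0x16] <- [bf c8 d8 68 19]
query mem[0x0b]=0xbf, mem[0x0f]=0x19, mem[0x13]=0xc8

MEM[0x0b,0x0f,0x13] = bf 19 c8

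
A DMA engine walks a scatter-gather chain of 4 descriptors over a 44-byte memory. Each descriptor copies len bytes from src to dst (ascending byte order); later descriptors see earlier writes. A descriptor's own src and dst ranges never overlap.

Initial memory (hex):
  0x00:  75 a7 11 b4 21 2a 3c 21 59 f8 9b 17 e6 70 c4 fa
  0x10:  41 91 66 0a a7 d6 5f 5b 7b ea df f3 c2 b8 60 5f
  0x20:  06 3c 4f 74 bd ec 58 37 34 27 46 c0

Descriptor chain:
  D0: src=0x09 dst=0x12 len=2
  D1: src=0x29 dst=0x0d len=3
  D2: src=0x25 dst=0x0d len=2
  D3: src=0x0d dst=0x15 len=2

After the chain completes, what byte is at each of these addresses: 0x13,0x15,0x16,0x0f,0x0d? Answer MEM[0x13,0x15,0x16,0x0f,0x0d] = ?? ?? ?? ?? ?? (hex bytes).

MEM[0x13,0x15,0x16,0x0f,0x0d] = 9b ec 58 c0 ec

#0 dst[0x12+2] := {0xf8,0x9b}
#1 dst[0x0d+3] := {0x27,0x46,0xc0}
#2 dst[0x0d+2] := {0xec,0x58}
#3 dst[0x15+2] := {0xec,0x58}
query mem[0x13]=0x9b, mem[0x15]=0xec, mem[0x16]=0x58, mem[0x0f]=0xc0, mem[0x0d]=0xec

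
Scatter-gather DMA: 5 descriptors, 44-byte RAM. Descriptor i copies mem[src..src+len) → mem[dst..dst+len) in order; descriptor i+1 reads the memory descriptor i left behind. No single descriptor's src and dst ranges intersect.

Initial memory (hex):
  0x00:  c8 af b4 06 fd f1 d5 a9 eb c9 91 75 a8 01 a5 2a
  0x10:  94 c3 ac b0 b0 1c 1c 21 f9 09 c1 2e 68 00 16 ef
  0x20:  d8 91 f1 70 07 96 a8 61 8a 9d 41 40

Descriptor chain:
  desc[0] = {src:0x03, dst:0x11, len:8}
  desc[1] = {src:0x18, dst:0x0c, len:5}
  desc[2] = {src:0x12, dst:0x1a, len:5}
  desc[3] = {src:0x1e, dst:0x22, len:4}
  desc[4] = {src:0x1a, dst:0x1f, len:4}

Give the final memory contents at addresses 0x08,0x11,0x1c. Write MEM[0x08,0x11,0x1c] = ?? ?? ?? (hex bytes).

#0 dst[0x11+8] := {0x06,0xfd,0xf1,0xd5,0xa9,0xeb,0xc9,0x91}
#1 dst[0x0c+5] := {0x91,0x09,0xc1,0x2e,0x68}
#2 dst[0x1a+5] := {0xfd,0xf1,0xd5,0xa9,0xeb}
#3 dst[0x22+4] := {0xeb,0xef,0xd8,0x91}
#4 dst[0x1f+4] := {0xfd,0xf1,0xd5,0xa9}
query mem[0x08]=0xeb, mem[0x11]=0x06, mem[0x1c]=0xd5

MEM[0x08,0x11,0x1c] = eb 06 d5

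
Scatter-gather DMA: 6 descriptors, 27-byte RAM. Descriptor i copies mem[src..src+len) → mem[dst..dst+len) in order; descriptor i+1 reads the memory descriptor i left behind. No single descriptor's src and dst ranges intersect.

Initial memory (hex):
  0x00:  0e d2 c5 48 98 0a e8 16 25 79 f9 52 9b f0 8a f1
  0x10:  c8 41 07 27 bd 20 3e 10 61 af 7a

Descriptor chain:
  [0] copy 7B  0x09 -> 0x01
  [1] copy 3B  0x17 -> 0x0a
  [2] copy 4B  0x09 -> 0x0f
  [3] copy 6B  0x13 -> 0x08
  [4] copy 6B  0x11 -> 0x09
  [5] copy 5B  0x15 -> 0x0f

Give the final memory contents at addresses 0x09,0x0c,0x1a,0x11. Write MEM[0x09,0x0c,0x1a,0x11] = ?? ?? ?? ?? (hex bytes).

D0: mem[0x01..0x07] <- [79 f9 52 9b f0 8a f1]
D1: mem[0x0a..0x0c] <- [10 61 af]
D2: mem[0x0f..0x12] <- [79 10 61 af]
D3: mem[0x08..0x0d] <- [27 bd 20 3e 10 61]
D4: mem[0x09..0x0e] <- [61 af 27 bd 20 3e]
D5: mem[0x0f..0x13] <- [20 3e 10 61 af]
query mem[0x09]=0x61, mem[0x0c]=0xbd, mem[0x1a]=0x7a, mem[0x11]=0x10

MEM[0x09,0x0c,0x1a,0x11] = 61 bd 7a 10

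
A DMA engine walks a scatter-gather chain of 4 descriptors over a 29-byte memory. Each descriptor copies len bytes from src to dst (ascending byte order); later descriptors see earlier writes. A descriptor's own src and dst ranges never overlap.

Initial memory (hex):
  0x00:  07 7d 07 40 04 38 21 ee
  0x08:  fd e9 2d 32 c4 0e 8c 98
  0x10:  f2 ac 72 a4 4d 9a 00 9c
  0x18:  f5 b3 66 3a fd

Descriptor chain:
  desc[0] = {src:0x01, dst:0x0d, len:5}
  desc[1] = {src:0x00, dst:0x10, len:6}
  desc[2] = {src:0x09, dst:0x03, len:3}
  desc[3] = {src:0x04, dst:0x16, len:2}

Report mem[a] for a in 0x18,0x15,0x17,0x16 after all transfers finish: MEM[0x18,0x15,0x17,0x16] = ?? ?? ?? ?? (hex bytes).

MEM[0x18,0x15,0x17,0x16] = f5 38 32 2d

  after D0: wrote 5B at 0x0d = 7d07400438
  after D1: wrote 6B at 0x10 = 077d07400438
  after D2: wrote 3B at 0x03 = e92d32
  after D3: wrote 2B at 0x16 = 2d32
query mem[0x18]=0xf5, mem[0x15]=0x38, mem[0x17]=0x32, mem[0x16]=0x2d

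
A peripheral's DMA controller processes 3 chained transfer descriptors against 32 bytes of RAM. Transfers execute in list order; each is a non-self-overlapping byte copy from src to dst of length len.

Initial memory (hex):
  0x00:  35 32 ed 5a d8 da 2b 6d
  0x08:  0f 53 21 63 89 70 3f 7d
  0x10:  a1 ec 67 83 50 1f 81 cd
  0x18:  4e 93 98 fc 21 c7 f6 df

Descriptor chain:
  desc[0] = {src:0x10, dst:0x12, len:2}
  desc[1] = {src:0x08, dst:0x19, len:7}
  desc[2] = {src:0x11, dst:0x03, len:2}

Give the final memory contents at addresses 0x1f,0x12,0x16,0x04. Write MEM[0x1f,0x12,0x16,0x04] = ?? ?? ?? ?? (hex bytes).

[0] 0x10->0x12 len=2 : a1 ec
[1] 0x08->0x19 len=7 : 0f 53 21 63 89 70 3f
[2] 0x11->0x03 len=2 : ec a1
query mem[0x1f]=0x3f, mem[0x12]=0xa1, mem[0x16]=0x81, mem[0x04]=0xa1

MEM[0x1f,0x12,0x16,0x04] = 3f a1 81 a1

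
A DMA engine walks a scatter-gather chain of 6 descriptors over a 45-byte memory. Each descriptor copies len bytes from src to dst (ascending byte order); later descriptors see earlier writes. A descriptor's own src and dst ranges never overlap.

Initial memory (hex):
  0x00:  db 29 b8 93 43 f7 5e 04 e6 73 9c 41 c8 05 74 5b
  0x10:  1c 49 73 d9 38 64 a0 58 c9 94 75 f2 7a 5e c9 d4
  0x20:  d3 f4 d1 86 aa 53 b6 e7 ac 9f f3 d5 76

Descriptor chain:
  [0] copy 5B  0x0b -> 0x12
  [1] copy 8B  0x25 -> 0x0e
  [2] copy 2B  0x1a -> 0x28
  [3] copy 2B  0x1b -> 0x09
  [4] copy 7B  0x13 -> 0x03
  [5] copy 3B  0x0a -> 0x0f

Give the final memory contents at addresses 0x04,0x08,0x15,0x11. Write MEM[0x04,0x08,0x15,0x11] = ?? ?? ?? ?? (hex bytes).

[0] 0x0b->0x12 len=5 : 41 c8 05 74 5b
[1] 0x25->0x0e len=8 : 53 b6 e7 ac 9f f3 d5 76
[2] 0x1a->0x28 len=2 : 75 f2
[3] 0x1b->0x09 len=2 : f2 7a
[4] 0x13->0x03 len=7 : f3 d5 76 5b 58 c9 94
[5] 0x0a->0x0f len=3 : 7a 41 c8
query mem[0x04]=0xd5, mem[0x08]=0xc9, mem[0x15]=0x76, mem[0x11]=0xc8

MEM[0x04,0x08,0x15,0x11] = d5 c9 76 c8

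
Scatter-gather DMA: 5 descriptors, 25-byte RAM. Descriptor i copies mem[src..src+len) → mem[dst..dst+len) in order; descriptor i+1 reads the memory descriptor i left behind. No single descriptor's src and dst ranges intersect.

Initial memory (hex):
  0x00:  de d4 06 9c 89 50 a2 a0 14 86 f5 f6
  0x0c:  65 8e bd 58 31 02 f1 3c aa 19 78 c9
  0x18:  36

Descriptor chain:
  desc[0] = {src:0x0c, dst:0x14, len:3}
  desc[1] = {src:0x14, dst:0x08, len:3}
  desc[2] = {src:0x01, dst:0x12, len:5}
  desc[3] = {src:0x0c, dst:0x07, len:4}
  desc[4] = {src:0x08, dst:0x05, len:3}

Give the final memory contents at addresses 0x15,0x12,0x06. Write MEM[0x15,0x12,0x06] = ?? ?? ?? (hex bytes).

MEM[0x15,0x12,0x06] = 89 d4 bd

D0: mem[0x14..0x16] <- [65 8e bd]
D1: mem[0x08..0x0a] <- [65 8e bd]
D2: mem[0x12..0x16] <- [d4 06 9c 89 50]
D3: mem[0x07..0x0a] <- [65 8e bd 58]
D4: mem[0x05..0x07] <- [8e bd 58]
query mem[0x15]=0x89, mem[0x12]=0xd4, mem[0x06]=0xbd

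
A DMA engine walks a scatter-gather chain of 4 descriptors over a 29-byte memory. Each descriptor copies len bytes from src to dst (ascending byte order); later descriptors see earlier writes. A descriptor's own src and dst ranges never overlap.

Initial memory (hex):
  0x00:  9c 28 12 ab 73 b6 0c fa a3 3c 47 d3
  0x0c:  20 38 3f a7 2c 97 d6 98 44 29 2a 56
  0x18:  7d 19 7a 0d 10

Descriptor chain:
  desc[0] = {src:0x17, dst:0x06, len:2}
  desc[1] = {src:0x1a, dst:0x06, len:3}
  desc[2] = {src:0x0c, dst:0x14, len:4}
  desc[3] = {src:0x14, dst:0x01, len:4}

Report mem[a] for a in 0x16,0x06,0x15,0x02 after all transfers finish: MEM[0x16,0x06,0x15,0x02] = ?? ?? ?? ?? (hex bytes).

D0: mem[0x06..0x07] <- [56 7d]
D1: mem[0x06..0x08] <- [7a 0d 10]
D2: mem[0x14..0x17] <- [20 38 3f a7]
D3: mem[0x01..0x04] <- [20 38 3f a7]
query mem[0x16]=0x3f, mem[0x06]=0x7a, mem[0x15]=0x38, mem[0x02]=0x38

MEM[0x16,0x06,0x15,0x02] = 3f 7a 38 38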